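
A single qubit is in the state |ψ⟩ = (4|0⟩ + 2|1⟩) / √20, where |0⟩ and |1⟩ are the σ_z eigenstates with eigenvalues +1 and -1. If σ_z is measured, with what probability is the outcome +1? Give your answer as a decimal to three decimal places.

0.800

The +1 outcome corresponds to |0⟩. Its amplitude in |ψ⟩ is 4/√20.
P = |4|² / 20 = 16/20.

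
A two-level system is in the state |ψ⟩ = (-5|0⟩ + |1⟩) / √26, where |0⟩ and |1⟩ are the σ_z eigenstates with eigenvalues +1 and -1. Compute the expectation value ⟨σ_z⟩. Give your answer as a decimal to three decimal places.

0.923

⟨σ_z⟩ = |a|² - |b|² divided by |a|²+|b|², with a, b the |0⟩, |1⟩ amplitudes.
= (25 - 1)/26 = 24/26.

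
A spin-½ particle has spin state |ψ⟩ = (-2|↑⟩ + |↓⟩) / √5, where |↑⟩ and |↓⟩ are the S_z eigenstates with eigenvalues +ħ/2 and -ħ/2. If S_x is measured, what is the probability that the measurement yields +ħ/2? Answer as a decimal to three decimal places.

0.100

|+x⟩ = (|↑⟩ + |↓⟩)/√2, so ⟨+x|ψ⟩ = (-1) / (√2·√5).
P = |-1|² / 10 = 1/10.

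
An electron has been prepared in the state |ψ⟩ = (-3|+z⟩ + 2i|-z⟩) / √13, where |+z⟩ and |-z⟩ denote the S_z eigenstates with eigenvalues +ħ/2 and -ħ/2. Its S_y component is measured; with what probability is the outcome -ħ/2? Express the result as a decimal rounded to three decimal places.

0.962

|-y⟩ = (|+z⟩ - i|-z⟩)/√2, so ⟨-y|ψ⟩ = (-5) / (√2·√13).
P = |-5|² / 26 = 25/26.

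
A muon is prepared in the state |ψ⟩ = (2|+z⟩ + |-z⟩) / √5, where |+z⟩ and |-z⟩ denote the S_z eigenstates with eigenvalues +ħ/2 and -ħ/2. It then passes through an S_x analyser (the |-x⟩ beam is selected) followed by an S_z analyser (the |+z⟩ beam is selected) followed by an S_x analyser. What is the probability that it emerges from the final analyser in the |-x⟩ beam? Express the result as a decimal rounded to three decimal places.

0.025

First analyser (S_x): P(|-x⟩) = |⟨-x|ψ⟩|² = 1/10.
After stage 1 the state is |-x⟩; P(|+z⟩) = |⟨+z|-x⟩|² = 1/2.
After stage 2 the state is |+z⟩; P(|-x⟩) = |⟨-x|+z⟩|² = 1/2.
Joint probability = 1/10 × 1/2 × 1/2 = 0.025.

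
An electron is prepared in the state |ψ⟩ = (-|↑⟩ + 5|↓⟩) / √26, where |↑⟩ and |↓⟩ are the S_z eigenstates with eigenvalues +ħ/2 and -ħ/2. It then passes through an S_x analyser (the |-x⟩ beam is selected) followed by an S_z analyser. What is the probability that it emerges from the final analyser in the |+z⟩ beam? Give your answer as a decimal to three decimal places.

First analyser (S_x): P(|-x⟩) = |⟨-x|ψ⟩|² = 36/52.
After stage 1 the state is |-x⟩; P(|+z⟩) = |⟨+z|-x⟩|² = 1/2.
Joint probability = 36/52 × 1/2 = 0.346.

0.346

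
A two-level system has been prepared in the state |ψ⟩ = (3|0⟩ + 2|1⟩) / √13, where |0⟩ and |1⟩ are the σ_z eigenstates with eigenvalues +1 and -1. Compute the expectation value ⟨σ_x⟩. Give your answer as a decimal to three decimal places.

0.923

⟨σ_x⟩ = 2 Re(a* b)/(|a|²+|b|²) with a = 3, b = 2.
a* b = 6, so ⟨σ_x⟩ = 12/13.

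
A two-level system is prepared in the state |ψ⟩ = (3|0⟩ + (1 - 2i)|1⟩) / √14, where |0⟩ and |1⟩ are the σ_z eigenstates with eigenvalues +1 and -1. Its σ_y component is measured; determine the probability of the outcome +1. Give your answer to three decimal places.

0.071

|+y⟩ = (|0⟩ + i|1⟩)/√2, so ⟨+y|ψ⟩ = (1 - i) / (√2·√14).
P = |1 - i|² / 28 = 2/28.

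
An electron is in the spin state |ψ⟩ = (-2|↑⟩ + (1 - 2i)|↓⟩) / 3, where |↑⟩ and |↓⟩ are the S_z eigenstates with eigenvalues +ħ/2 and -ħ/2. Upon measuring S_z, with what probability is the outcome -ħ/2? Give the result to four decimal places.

0.5556

The -ħ/2 outcome corresponds to |↓⟩. Its amplitude in |ψ⟩ is (1 - 2i)/3.
P = |1 - 2i|² / 9 = 5/9.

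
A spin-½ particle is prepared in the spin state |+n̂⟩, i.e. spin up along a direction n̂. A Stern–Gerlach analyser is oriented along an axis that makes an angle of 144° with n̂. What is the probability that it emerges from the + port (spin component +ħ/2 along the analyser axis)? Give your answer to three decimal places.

For spin-½, the probability of finding spin-up along an axis at angle θ to the initial spin direction is cos²(θ/2); spin-down is sin²(θ/2).
θ = 144°, so P = cos²(72°) ≈ 0.095.

0.095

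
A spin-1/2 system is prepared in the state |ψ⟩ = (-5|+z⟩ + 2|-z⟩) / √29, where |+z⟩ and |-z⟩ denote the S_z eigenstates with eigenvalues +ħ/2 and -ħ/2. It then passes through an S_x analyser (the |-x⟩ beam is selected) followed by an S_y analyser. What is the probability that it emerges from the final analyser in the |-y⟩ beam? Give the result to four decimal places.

First analyser (S_x): P(|-x⟩) = |⟨-x|ψ⟩|² = 49/58.
After stage 1 the state is |-x⟩; P(|-y⟩) = |⟨-y|-x⟩|² = 1/2.
Joint probability = 49/58 × 1/2 = 0.4224.

0.4224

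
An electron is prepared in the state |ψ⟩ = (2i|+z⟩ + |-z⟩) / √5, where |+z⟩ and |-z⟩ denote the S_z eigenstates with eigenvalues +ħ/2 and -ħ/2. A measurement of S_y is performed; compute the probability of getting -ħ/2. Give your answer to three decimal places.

|-y⟩ = (|+z⟩ - i|-z⟩)/√2, so ⟨-y|ψ⟩ = (3i) / (√2·√5).
P = |3i|² / 10 = 9/10.

0.900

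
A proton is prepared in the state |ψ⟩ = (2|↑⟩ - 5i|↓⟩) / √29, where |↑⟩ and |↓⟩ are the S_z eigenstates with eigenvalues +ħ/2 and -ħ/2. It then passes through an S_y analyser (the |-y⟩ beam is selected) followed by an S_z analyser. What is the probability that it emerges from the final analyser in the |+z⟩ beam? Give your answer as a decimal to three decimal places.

0.422

First analyser (S_y): P(|-y⟩) = |⟨-y|ψ⟩|² = 49/58.
After stage 1 the state is |-y⟩; P(|+z⟩) = |⟨+z|-y⟩|² = 1/2.
Joint probability = 49/58 × 1/2 = 0.422.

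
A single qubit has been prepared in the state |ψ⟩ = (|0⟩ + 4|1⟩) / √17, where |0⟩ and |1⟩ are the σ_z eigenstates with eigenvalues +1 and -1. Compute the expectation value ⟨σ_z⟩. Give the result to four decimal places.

-0.8824

⟨σ_z⟩ = |a|² - |b|² divided by |a|²+|b|², with a, b the |0⟩, |1⟩ amplitudes.
= (1 - 16)/17 = -15/17.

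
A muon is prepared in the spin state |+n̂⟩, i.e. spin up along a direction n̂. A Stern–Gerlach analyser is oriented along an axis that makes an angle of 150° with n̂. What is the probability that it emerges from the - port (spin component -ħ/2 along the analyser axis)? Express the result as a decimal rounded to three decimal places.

0.933

For spin-½, the probability of finding spin-up along an axis at angle θ to the initial spin direction is cos²(θ/2); spin-down is sin²(θ/2).
θ = 150°, so P = sin²(75°) ≈ 0.933.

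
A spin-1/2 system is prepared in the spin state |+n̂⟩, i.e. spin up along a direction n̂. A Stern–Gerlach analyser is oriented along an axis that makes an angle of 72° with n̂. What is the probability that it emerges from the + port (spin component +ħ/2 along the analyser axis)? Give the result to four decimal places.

0.6545

For spin-½, the probability of finding spin-up along an axis at angle θ to the initial spin direction is cos²(θ/2); spin-down is sin²(θ/2).
θ = 72°, so P = cos²(36°) ≈ 0.6545.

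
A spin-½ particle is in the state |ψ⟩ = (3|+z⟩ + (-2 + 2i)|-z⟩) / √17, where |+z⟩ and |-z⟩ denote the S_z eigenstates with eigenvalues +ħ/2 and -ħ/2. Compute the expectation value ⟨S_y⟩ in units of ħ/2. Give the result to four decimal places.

⟨σ_y⟩ = 2 Im(a* b)/(|a|²+|b|²) with a = 3, b = (-2 + 2i).
a* b = (-6 + 6i), so ⟨σ_y⟩ = 12/17.
⟨S_y⟩ = (ħ/2)·⟨σ_y⟩.

0.7059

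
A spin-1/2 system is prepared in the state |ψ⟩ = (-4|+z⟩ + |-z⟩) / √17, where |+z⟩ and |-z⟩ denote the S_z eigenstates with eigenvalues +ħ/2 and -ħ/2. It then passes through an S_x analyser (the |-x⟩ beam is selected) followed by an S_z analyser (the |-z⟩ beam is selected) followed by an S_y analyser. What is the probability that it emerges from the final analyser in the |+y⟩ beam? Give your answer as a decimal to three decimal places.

First analyser (S_x): P(|-x⟩) = |⟨-x|ψ⟩|² = 25/34.
After stage 1 the state is |-x⟩; P(|-z⟩) = |⟨-z|-x⟩|² = 1/2.
After stage 2 the state is |-z⟩; P(|+y⟩) = |⟨+y|-z⟩|² = 1/2.
Joint probability = 25/34 × 1/2 × 1/2 = 0.184.

0.184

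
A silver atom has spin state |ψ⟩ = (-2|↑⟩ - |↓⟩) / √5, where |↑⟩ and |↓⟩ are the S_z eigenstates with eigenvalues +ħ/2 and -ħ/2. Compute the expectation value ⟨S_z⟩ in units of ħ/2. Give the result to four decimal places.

0.6000

⟨σ_z⟩ = |a|² - |b|² divided by |a|²+|b|², with a, b the |↑⟩, |↓⟩ amplitudes.
= (4 - 1)/5 = 3/5.
⟨S_z⟩ = (ħ/2)·⟨σ_z⟩.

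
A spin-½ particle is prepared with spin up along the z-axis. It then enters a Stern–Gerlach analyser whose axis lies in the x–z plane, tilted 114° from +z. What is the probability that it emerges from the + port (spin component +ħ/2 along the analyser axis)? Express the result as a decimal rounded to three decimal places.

0.297

For spin-½, the probability of finding spin-up along an axis at angle θ to the initial spin direction is cos²(θ/2); spin-down is sin²(θ/2).
θ = 114°, so P = cos²(57°) ≈ 0.297.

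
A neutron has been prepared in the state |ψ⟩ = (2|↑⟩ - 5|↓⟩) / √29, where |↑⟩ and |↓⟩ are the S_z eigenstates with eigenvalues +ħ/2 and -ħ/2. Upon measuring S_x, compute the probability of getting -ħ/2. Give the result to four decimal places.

|-x⟩ = (|↑⟩ - |↓⟩)/√2, so ⟨-x|ψ⟩ = (7) / (√2·√29).
P = |7|² / 58 = 49/58.

0.8448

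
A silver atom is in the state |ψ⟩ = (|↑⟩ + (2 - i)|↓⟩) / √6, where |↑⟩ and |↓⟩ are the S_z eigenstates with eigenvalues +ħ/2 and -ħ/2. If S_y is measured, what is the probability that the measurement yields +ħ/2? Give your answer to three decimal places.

0.333

|+y⟩ = (|↑⟩ + i|↓⟩)/√2, so ⟨+y|ψ⟩ = (-2i) / (√2·√6).
P = |-2i|² / 12 = 4/12.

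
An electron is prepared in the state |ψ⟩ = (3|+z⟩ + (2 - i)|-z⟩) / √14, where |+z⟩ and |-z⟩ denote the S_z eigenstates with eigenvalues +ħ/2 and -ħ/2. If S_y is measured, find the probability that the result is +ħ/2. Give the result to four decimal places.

|+y⟩ = (|+z⟩ + i|-z⟩)/√2, so ⟨+y|ψ⟩ = (2 - 2i) / (√2·√14).
P = |2 - 2i|² / 28 = 8/28.

0.2857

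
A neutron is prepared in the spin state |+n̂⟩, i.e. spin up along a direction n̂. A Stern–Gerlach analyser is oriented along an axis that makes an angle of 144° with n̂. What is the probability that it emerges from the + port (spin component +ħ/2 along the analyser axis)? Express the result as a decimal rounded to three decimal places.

For spin-½, the probability of finding spin-up along an axis at angle θ to the initial spin direction is cos²(θ/2); spin-down is sin²(θ/2).
θ = 144°, so P = cos²(72°) ≈ 0.095.

0.095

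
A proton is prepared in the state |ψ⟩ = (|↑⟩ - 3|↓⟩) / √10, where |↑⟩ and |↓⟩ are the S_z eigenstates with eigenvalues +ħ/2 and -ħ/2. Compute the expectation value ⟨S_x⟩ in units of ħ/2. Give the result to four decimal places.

-0.6000

⟨σ_x⟩ = 2 Re(a* b)/(|a|²+|b|²) with a = 1, b = -3.
a* b = -3, so ⟨σ_x⟩ = -6/10.
⟨S_x⟩ = (ħ/2)·⟨σ_x⟩.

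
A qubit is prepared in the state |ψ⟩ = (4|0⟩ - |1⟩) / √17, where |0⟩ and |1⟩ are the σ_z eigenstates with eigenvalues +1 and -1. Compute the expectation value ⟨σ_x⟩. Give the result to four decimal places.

⟨σ_x⟩ = 2 Re(a* b)/(|a|²+|b|²) with a = 4, b = -1.
a* b = -4, so ⟨σ_x⟩ = -8/17.

-0.4706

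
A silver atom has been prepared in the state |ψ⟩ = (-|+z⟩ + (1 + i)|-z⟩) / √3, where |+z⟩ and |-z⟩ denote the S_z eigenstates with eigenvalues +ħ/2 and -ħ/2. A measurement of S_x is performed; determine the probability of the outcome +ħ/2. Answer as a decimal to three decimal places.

|+x⟩ = (|+z⟩ + |-z⟩)/√2, so ⟨+x|ψ⟩ = (i) / (√2·√3).
P = |i|² / 6 = 1/6.

0.167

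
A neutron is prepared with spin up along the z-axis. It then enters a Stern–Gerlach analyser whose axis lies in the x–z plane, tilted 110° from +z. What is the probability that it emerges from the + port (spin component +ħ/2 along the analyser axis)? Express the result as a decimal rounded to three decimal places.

For spin-½, the probability of finding spin-up along an axis at angle θ to the initial spin direction is cos²(θ/2); spin-down is sin²(θ/2).
θ = 110°, so P = cos²(55°) ≈ 0.329.

0.329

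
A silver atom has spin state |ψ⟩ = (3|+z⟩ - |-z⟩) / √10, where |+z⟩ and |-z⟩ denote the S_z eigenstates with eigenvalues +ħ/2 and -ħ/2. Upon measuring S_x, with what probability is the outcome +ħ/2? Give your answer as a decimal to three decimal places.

0.200

|+x⟩ = (|+z⟩ + |-z⟩)/√2, so ⟨+x|ψ⟩ = (2) / (√2·√10).
P = |2|² / 20 = 4/20.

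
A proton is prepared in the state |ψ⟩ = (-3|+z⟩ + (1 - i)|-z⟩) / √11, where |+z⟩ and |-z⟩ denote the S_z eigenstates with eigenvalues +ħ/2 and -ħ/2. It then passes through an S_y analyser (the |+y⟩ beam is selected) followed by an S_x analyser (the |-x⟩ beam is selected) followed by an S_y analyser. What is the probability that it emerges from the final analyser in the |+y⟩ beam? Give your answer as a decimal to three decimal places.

First analyser (S_y): P(|+y⟩) = |⟨+y|ψ⟩|² = 17/22.
After stage 1 the state is |+y⟩; P(|-x⟩) = |⟨-x|+y⟩|² = 1/2.
After stage 2 the state is |-x⟩; P(|+y⟩) = |⟨+y|-x⟩|² = 1/2.
Joint probability = 17/22 × 1/2 × 1/2 = 0.193.

0.193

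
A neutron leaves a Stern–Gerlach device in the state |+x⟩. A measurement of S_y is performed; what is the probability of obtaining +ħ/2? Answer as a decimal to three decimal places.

In the S_z basis, |+x⟩ = (|↑⟩ + |↓⟩)/√2 and |+y⟩ = (|↑⟩ + i|↓⟩)/√2.
|⟨+y|+x⟩|² = 1/2.

0.500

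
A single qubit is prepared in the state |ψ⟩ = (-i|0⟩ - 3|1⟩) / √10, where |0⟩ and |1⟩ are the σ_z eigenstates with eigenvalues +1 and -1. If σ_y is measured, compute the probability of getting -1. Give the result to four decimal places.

|-y⟩ = (|0⟩ - i|1⟩)/√2, so ⟨-y|ψ⟩ = (-4i) / (√2·√10).
P = |-4i|² / 20 = 16/20.

0.8000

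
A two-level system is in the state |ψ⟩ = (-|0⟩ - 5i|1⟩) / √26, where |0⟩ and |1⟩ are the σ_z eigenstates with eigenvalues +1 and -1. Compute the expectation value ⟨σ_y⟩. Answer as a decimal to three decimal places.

⟨σ_y⟩ = 2 Im(a* b)/(|a|²+|b|²) with a = -1, b = -5i.
a* b = 5i, so ⟨σ_y⟩ = 10/26.

0.385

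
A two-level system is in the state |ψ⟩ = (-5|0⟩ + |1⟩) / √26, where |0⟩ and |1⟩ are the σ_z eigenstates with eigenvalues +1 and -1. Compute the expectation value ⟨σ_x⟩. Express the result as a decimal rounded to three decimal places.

⟨σ_x⟩ = 2 Re(a* b)/(|a|²+|b|²) with a = -5, b = 1.
a* b = -5, so ⟨σ_x⟩ = -10/26.

-0.385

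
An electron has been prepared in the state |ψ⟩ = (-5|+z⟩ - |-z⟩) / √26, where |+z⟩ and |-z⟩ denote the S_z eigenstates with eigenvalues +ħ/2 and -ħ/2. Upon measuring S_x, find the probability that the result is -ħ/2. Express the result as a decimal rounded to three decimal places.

0.308

|-x⟩ = (|+z⟩ - |-z⟩)/√2, so ⟨-x|ψ⟩ = (-4) / (√2·√26).
P = |-4|² / 52 = 16/52.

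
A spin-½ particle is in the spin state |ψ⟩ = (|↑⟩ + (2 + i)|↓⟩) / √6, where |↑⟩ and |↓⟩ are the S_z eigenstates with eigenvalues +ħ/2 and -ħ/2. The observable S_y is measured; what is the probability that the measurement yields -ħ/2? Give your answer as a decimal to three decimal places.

0.333

|-y⟩ = (|↑⟩ - i|↓⟩)/√2, so ⟨-y|ψ⟩ = (2i) / (√2·√6).
P = |2i|² / 12 = 4/12.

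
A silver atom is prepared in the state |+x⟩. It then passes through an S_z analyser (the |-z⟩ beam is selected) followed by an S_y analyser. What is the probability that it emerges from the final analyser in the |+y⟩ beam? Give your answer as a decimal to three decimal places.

0.250

First analyser (S_z): from |+x⟩, P(|-z⟩) = 1/2.
After stage 1 the state is |-z⟩; P(|+y⟩) = |⟨+y|-z⟩|² = 1/2.
Joint probability = 1/2 × 1/2 = 0.250.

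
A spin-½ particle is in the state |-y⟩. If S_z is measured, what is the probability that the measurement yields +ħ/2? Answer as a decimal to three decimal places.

In the S_z basis, |-y⟩ = (|↑⟩ - i|↓⟩)/√2 and |+z⟩ = |↑⟩.
|⟨+z|-y⟩|² = 1/2.

0.500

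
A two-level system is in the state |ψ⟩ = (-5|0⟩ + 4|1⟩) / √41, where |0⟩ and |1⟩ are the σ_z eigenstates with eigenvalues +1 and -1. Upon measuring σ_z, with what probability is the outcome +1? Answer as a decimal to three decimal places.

0.610

The +1 outcome corresponds to |0⟩. Its amplitude in |ψ⟩ is -5/√41.
P = |-5|² / 41 = 25/41.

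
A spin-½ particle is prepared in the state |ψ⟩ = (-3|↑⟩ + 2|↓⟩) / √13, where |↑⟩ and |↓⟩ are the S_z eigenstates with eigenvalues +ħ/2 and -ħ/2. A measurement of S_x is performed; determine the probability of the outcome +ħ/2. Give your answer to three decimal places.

0.038

|+x⟩ = (|↑⟩ + |↓⟩)/√2, so ⟨+x|ψ⟩ = (-1) / (√2·√13).
P = |-1|² / 26 = 1/26.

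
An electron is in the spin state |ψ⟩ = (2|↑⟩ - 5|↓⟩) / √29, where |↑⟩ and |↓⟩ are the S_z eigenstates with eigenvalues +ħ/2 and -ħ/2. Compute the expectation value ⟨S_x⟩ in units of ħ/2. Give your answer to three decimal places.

-0.690

⟨σ_x⟩ = 2 Re(a* b)/(|a|²+|b|²) with a = 2, b = -5.
a* b = -10, so ⟨σ_x⟩ = -20/29.
⟨S_x⟩ = (ħ/2)·⟨σ_x⟩.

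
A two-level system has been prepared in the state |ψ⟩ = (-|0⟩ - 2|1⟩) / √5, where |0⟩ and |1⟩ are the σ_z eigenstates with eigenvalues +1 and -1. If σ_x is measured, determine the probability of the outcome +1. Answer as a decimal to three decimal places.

|+x⟩ = (|0⟩ + |1⟩)/√2, so ⟨+x|ψ⟩ = (-3) / (√2·√5).
P = |-3|² / 10 = 9/10.

0.900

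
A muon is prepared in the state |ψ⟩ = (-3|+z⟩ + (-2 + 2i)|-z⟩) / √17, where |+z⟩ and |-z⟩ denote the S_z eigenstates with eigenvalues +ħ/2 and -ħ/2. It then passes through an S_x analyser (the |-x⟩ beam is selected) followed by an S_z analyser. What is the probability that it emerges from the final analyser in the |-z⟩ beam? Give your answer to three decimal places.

First analyser (S_x): P(|-x⟩) = |⟨-x|ψ⟩|² = 5/34.
After stage 1 the state is |-x⟩; P(|-z⟩) = |⟨-z|-x⟩|² = 1/2.
Joint probability = 5/34 × 1/2 = 0.074.

0.074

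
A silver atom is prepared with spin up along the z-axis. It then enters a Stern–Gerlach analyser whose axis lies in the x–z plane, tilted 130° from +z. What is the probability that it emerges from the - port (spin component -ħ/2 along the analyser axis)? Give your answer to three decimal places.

0.821

For spin-½, the probability of finding spin-up along an axis at angle θ to the initial spin direction is cos²(θ/2); spin-down is sin²(θ/2).
θ = 130°, so P = sin²(65°) ≈ 0.821.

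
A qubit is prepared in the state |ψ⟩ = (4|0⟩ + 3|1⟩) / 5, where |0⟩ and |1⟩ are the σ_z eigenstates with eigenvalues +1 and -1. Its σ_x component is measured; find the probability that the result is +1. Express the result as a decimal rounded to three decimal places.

|+x⟩ = (|0⟩ + |1⟩)/√2, so ⟨+x|ψ⟩ = (7) / (√2·5).
P = |7|² / 50 = 49/50.

0.980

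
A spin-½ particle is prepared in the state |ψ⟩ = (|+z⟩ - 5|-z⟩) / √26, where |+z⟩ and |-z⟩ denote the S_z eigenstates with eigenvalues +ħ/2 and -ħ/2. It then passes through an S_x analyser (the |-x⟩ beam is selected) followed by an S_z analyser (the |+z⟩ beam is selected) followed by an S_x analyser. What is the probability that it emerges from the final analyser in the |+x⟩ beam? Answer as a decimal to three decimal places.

First analyser (S_x): P(|-x⟩) = |⟨-x|ψ⟩|² = 36/52.
After stage 1 the state is |-x⟩; P(|+z⟩) = |⟨+z|-x⟩|² = 1/2.
After stage 2 the state is |+z⟩; P(|+x⟩) = |⟨+x|+z⟩|² = 1/2.
Joint probability = 36/52 × 1/2 × 1/2 = 0.173.

0.173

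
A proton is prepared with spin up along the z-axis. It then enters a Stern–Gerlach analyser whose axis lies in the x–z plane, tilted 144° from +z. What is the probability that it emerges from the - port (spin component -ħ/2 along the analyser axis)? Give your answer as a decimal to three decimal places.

For spin-½, the probability of finding spin-up along an axis at angle θ to the initial spin direction is cos²(θ/2); spin-down is sin²(θ/2).
θ = 144°, so P = sin²(72°) ≈ 0.905.

0.905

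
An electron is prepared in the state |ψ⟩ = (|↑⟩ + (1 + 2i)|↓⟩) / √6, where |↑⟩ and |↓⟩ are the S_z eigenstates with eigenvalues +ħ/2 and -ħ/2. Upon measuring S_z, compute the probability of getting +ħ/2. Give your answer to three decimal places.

0.167

The +ħ/2 outcome corresponds to |↑⟩. Its amplitude in |ψ⟩ is 1/√6.
P = |1|² / 6 = 1/6.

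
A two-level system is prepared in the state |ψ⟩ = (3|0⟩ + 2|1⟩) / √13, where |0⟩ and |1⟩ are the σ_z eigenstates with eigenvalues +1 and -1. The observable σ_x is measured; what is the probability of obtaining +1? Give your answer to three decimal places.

0.962

|+x⟩ = (|0⟩ + |1⟩)/√2, so ⟨+x|ψ⟩ = (5) / (√2·√13).
P = |5|² / 26 = 25/26.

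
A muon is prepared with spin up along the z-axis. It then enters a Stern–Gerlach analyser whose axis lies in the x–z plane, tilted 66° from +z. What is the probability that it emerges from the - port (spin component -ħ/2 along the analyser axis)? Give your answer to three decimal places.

0.297

For spin-½, the probability of finding spin-up along an axis at angle θ to the initial spin direction is cos²(θ/2); spin-down is sin²(θ/2).
θ = 66°, so P = sin²(33°) ≈ 0.297.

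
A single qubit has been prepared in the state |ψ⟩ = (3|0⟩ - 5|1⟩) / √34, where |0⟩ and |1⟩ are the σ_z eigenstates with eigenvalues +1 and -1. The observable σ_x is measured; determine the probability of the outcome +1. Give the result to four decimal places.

|+x⟩ = (|0⟩ + |1⟩)/√2, so ⟨+x|ψ⟩ = (-2) / (√2·√34).
P = |-2|² / 68 = 4/68.

0.0588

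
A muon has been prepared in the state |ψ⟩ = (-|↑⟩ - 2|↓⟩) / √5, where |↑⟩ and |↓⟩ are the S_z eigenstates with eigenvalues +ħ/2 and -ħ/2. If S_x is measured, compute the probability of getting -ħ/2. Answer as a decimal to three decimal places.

|-x⟩ = (|↑⟩ - |↓⟩)/√2, so ⟨-x|ψ⟩ = (1) / (√2·√5).
P = |1|² / 10 = 1/10.

0.100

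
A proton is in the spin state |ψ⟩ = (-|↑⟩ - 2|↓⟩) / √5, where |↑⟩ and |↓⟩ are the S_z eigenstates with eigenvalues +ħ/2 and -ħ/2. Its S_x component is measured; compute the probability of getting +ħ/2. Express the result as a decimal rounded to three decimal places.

|+x⟩ = (|↑⟩ + |↓⟩)/√2, so ⟨+x|ψ⟩ = (-3) / (√2·√5).
P = |-3|² / 10 = 9/10.

0.900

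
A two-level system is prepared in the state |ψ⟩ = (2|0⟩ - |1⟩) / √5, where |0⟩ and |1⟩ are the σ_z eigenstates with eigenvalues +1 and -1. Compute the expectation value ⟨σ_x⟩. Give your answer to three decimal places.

-0.800

⟨σ_x⟩ = 2 Re(a* b)/(|a|²+|b|²) with a = 2, b = -1.
a* b = -2, so ⟨σ_x⟩ = -4/5.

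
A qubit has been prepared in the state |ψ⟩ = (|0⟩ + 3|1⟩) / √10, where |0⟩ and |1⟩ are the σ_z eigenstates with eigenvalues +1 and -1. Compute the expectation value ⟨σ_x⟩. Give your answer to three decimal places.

0.600

⟨σ_x⟩ = 2 Re(a* b)/(|a|²+|b|²) with a = 1, b = 3.
a* b = 3, so ⟨σ_x⟩ = 6/10.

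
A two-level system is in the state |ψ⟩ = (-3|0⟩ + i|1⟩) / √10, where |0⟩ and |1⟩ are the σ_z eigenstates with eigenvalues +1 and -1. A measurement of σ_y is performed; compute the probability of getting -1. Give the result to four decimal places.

|-y⟩ = (|0⟩ - i|1⟩)/√2, so ⟨-y|ψ⟩ = (-4) / (√2·√10).
P = |-4|² / 20 = 16/20.

0.8000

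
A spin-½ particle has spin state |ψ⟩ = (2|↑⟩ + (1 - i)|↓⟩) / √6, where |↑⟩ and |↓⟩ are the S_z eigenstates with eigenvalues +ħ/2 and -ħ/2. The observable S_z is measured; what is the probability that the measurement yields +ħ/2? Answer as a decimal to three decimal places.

0.667

The +ħ/2 outcome corresponds to |↑⟩. Its amplitude in |ψ⟩ is 2/√6.
P = |2|² / 6 = 4/6.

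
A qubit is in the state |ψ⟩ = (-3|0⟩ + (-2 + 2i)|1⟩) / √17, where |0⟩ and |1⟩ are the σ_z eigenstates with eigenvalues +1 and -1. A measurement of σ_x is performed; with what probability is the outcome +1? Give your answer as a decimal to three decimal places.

|+x⟩ = (|0⟩ + |1⟩)/√2, so ⟨+x|ψ⟩ = (-5 + 2i) / (√2·√17).
P = |-5 + 2i|² / 34 = 29/34.

0.853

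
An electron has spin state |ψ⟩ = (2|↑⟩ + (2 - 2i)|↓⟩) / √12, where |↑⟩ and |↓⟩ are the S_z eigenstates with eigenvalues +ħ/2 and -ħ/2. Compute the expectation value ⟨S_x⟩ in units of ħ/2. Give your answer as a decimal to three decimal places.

0.667

⟨σ_x⟩ = 2 Re(a* b)/(|a|²+|b|²) with a = 2, b = (2 - 2i).
a* b = (4 - 4i), so ⟨σ_x⟩ = 8/12.
⟨S_x⟩ = (ħ/2)·⟨σ_x⟩.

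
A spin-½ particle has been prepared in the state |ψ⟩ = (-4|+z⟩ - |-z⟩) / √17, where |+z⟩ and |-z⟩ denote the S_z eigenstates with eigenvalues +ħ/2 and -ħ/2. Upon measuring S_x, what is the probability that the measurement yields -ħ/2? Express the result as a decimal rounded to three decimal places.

|-x⟩ = (|+z⟩ - |-z⟩)/√2, so ⟨-x|ψ⟩ = (-3) / (√2·√17).
P = |-3|² / 34 = 9/34.

0.265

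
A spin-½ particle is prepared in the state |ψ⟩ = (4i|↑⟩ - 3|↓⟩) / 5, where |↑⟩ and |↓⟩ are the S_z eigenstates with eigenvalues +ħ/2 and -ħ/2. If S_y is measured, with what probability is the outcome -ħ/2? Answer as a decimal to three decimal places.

|-y⟩ = (|↑⟩ - i|↓⟩)/√2, so ⟨-y|ψ⟩ = (i) / (√2·5).
P = |i|² / 50 = 1/50.

0.020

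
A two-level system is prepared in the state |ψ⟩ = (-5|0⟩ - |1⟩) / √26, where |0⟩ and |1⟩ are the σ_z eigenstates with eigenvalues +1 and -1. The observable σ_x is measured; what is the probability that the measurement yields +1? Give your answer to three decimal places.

0.692

|+x⟩ = (|0⟩ + |1⟩)/√2, so ⟨+x|ψ⟩ = (-6) / (√2·√26).
P = |-6|² / 52 = 36/52.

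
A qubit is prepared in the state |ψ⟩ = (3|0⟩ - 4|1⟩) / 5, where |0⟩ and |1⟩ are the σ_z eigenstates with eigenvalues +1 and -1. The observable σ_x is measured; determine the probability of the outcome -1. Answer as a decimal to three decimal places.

0.980

|-x⟩ = (|0⟩ - |1⟩)/√2, so ⟨-x|ψ⟩ = (7) / (√2·5).
P = |7|² / 50 = 49/50.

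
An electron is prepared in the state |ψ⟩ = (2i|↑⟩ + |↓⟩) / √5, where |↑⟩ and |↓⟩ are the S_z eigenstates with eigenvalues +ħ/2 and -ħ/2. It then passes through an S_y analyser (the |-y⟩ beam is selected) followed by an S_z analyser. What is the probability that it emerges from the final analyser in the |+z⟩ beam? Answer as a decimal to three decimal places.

First analyser (S_y): P(|-y⟩) = |⟨-y|ψ⟩|² = 9/10.
After stage 1 the state is |-y⟩; P(|+z⟩) = |⟨+z|-y⟩|² = 1/2.
Joint probability = 9/10 × 1/2 = 0.450.

0.450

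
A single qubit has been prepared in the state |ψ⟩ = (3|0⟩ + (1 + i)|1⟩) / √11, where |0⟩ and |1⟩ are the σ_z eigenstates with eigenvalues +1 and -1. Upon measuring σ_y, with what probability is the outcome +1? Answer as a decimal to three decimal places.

0.773

|+y⟩ = (|0⟩ + i|1⟩)/√2, so ⟨+y|ψ⟩ = (4 - i) / (√2·√11).
P = |4 - i|² / 22 = 17/22.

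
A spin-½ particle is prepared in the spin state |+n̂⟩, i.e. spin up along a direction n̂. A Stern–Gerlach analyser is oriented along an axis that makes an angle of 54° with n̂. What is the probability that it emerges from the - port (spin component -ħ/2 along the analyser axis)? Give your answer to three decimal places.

0.206

For spin-½, the probability of finding spin-up along an axis at angle θ to the initial spin direction is cos²(θ/2); spin-down is sin²(θ/2).
θ = 54°, so P = sin²(27°) ≈ 0.206.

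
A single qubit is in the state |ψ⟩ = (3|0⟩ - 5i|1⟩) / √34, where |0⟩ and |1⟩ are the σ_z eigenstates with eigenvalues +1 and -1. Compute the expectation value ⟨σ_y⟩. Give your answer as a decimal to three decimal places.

-0.882

⟨σ_y⟩ = 2 Im(a* b)/(|a|²+|b|²) with a = 3, b = -5i.
a* b = -15i, so ⟨σ_y⟩ = -30/34.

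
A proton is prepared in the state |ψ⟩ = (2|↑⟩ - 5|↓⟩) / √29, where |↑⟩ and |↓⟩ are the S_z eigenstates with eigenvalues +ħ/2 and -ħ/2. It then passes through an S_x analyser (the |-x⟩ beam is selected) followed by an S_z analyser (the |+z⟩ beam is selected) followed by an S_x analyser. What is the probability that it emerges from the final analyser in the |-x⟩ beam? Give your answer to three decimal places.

0.211

First analyser (S_x): P(|-x⟩) = |⟨-x|ψ⟩|² = 49/58.
After stage 1 the state is |-x⟩; P(|+z⟩) = |⟨+z|-x⟩|² = 1/2.
After stage 2 the state is |+z⟩; P(|-x⟩) = |⟨-x|+z⟩|² = 1/2.
Joint probability = 49/58 × 1/2 × 1/2 = 0.211.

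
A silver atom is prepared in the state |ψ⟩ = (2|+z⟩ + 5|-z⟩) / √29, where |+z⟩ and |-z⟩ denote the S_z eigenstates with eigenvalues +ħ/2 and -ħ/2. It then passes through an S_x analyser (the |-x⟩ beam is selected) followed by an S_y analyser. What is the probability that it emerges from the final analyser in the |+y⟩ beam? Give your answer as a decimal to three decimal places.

First analyser (S_x): P(|-x⟩) = |⟨-x|ψ⟩|² = 9/58.
After stage 1 the state is |-x⟩; P(|+y⟩) = |⟨+y|-x⟩|² = 1/2.
Joint probability = 9/58 × 1/2 = 0.078.

0.078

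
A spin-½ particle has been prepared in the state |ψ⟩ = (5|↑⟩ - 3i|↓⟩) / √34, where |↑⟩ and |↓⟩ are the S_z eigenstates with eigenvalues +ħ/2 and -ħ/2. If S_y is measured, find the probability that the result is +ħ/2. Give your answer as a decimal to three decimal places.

|+y⟩ = (|↑⟩ + i|↓⟩)/√2, so ⟨+y|ψ⟩ = (2) / (√2·√34).
P = |2|² / 68 = 4/68.

0.059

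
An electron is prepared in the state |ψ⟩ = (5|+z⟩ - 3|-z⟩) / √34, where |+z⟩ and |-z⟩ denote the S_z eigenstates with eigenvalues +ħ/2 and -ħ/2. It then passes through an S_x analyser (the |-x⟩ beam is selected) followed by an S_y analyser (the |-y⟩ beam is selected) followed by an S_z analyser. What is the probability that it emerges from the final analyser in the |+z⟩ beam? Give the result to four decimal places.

0.2353

First analyser (S_x): P(|-x⟩) = |⟨-x|ψ⟩|² = 64/68.
After stage 1 the state is |-x⟩; P(|-y⟩) = |⟨-y|-x⟩|² = 1/2.
After stage 2 the state is |-y⟩; P(|+z⟩) = |⟨+z|-y⟩|² = 1/2.
Joint probability = 64/68 × 1/2 × 1/2 = 0.2353.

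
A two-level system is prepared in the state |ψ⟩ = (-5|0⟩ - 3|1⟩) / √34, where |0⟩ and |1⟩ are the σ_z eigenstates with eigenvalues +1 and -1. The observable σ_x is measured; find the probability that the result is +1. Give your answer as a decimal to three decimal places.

0.941

|+x⟩ = (|0⟩ + |1⟩)/√2, so ⟨+x|ψ⟩ = (-8) / (√2·√34).
P = |-8|² / 68 = 64/68.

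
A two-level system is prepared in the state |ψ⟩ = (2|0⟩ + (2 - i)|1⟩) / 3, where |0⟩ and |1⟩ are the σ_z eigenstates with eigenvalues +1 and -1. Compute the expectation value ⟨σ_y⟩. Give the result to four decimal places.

⟨σ_y⟩ = 2 Im(a* b)/(|a|²+|b|²) with a = 2, b = (2 - i).
a* b = (4 - 2i), so ⟨σ_y⟩ = -4/9.

-0.4444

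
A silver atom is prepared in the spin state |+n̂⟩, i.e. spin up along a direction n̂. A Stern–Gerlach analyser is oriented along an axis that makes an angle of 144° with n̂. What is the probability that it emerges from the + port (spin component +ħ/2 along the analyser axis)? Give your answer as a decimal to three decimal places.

For spin-½, the probability of finding spin-up along an axis at angle θ to the initial spin direction is cos²(θ/2); spin-down is sin²(θ/2).
θ = 144°, so P = cos²(72°) ≈ 0.095.

0.095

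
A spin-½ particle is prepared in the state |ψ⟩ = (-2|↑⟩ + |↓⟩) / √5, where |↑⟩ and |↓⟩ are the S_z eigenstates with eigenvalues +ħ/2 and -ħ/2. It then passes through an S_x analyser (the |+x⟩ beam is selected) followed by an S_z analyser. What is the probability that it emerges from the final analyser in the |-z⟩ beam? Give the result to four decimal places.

0.0500

First analyser (S_x): P(|+x⟩) = |⟨+x|ψ⟩|² = 1/10.
After stage 1 the state is |+x⟩; P(|-z⟩) = |⟨-z|+x⟩|² = 1/2.
Joint probability = 1/10 × 1/2 = 0.0500.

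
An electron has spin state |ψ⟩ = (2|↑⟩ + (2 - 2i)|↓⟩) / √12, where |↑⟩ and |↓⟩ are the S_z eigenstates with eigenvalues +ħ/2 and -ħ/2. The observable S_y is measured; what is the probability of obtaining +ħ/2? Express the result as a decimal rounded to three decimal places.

|+y⟩ = (|↑⟩ + i|↓⟩)/√2, so ⟨+y|ψ⟩ = (-2i) / (√2·√12).
P = |-2i|² / 24 = 4/24.

0.167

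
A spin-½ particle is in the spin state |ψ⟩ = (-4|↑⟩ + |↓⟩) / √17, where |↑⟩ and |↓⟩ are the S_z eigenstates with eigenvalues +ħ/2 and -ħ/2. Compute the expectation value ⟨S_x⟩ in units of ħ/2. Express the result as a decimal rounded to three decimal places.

-0.471

⟨σ_x⟩ = 2 Re(a* b)/(|a|²+|b|²) with a = -4, b = 1.
a* b = -4, so ⟨σ_x⟩ = -8/17.
⟨S_x⟩ = (ħ/2)·⟨σ_x⟩.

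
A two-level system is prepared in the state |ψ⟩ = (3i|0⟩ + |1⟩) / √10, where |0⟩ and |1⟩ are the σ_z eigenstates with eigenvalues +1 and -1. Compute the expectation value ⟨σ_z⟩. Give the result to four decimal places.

0.8000

⟨σ_z⟩ = |a|² - |b|² divided by |a|²+|b|², with a, b the |0⟩, |1⟩ amplitudes.
= (9 - 1)/10 = 8/10.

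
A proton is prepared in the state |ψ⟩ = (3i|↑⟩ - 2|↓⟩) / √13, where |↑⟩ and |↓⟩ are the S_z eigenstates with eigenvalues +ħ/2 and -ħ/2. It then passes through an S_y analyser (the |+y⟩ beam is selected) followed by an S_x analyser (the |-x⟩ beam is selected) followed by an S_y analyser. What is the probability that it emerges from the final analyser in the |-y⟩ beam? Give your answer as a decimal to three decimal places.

First analyser (S_y): P(|+y⟩) = |⟨+y|ψ⟩|² = 25/26.
After stage 1 the state is |+y⟩; P(|-x⟩) = |⟨-x|+y⟩|² = 1/2.
After stage 2 the state is |-x⟩; P(|-y⟩) = |⟨-y|-x⟩|² = 1/2.
Joint probability = 25/26 × 1/2 × 1/2 = 0.240.

0.240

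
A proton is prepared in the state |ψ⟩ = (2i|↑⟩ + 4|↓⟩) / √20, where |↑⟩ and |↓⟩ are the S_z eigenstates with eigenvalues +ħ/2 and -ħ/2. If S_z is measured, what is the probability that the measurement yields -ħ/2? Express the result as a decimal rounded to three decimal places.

0.800

The -ħ/2 outcome corresponds to |↓⟩. Its amplitude in |ψ⟩ is 4/√20.
P = |4|² / 20 = 16/20.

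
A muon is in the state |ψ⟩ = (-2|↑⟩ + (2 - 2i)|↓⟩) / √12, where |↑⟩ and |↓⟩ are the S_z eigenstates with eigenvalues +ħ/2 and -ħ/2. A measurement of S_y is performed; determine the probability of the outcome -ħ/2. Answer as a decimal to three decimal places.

0.167

|-y⟩ = (|↑⟩ - i|↓⟩)/√2, so ⟨-y|ψ⟩ = (2i) / (√2·√12).
P = |2i|² / 24 = 4/24.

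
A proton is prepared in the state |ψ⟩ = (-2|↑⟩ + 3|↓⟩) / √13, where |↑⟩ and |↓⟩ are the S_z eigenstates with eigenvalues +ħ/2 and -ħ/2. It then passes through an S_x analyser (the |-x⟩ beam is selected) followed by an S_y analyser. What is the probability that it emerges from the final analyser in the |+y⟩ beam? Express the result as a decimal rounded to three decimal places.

0.481

First analyser (S_x): P(|-x⟩) = |⟨-x|ψ⟩|² = 25/26.
After stage 1 the state is |-x⟩; P(|+y⟩) = |⟨+y|-x⟩|² = 1/2.
Joint probability = 25/26 × 1/2 = 0.481.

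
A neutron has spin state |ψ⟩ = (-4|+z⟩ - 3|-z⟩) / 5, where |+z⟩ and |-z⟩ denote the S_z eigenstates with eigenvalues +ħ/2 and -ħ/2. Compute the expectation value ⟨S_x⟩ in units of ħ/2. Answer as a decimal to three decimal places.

⟨σ_x⟩ = 2 Re(a* b)/(|a|²+|b|²) with a = -4, b = -3.
a* b = 12, so ⟨σ_x⟩ = 24/25.
⟨S_x⟩ = (ħ/2)·⟨σ_x⟩.

0.960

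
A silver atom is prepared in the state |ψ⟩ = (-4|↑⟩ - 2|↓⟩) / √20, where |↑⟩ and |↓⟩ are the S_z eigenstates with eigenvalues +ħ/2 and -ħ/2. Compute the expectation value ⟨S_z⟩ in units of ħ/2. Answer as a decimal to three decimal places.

0.600

⟨σ_z⟩ = |a|² - |b|² divided by |a|²+|b|², with a, b the |↑⟩, |↓⟩ amplitudes.
= (16 - 4)/20 = 12/20.
⟨S_z⟩ = (ħ/2)·⟨σ_z⟩.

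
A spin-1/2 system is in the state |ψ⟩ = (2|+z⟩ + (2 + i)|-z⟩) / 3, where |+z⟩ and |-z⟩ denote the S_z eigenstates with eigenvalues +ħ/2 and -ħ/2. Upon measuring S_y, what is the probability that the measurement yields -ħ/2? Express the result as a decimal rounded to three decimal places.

0.278

|-y⟩ = (|+z⟩ - i|-z⟩)/√2, so ⟨-y|ψ⟩ = (1 + 2i) / (√2·3).
P = |1 + 2i|² / 18 = 5/18.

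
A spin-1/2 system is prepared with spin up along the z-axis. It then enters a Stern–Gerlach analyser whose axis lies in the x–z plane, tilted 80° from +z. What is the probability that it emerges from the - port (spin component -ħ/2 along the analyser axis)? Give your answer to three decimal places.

0.413

For spin-½, the probability of finding spin-up along an axis at angle θ to the initial spin direction is cos²(θ/2); spin-down is sin²(θ/2).
θ = 80°, so P = sin²(40°) ≈ 0.413.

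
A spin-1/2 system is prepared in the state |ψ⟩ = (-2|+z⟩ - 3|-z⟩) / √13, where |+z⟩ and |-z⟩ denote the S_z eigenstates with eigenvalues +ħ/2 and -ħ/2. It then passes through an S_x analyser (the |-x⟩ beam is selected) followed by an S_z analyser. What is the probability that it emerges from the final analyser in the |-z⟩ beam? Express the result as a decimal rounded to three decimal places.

First analyser (S_x): P(|-x⟩) = |⟨-x|ψ⟩|² = 1/26.
After stage 1 the state is |-x⟩; P(|-z⟩) = |⟨-z|-x⟩|² = 1/2.
Joint probability = 1/26 × 1/2 = 0.019.

0.019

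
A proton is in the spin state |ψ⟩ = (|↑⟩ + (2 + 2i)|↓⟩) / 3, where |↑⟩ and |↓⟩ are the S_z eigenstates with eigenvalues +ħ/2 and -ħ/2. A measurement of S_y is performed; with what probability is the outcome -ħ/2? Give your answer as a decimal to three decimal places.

|-y⟩ = (|↑⟩ - i|↓⟩)/√2, so ⟨-y|ψ⟩ = (-1 + 2i) / (√2·3).
P = |-1 + 2i|² / 18 = 5/18.

0.278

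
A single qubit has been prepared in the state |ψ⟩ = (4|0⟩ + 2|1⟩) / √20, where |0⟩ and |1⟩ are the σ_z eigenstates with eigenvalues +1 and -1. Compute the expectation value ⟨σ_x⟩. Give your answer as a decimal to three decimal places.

⟨σ_x⟩ = 2 Re(a* b)/(|a|²+|b|²) with a = 4, b = 2.
a* b = 8, so ⟨σ_x⟩ = 16/20.

0.800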